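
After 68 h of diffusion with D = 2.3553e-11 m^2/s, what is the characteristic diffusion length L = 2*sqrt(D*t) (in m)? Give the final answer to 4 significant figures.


t = 68 hr = 244800 s
Diffusion length = 2*sqrt(D*t)
= 2*sqrt(2.3553e-11 * 244800)
= 4.802e-03 m


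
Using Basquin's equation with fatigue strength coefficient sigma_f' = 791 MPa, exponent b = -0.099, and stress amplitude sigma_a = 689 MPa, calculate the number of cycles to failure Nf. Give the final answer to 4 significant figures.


sigma_a = sigma_f' * (2*Nf)^b
2*Nf = (sigma_a / sigma_f')^(1/b)
2*Nf = (689 / 791)^(1/-0.099)
2*Nf = 4.03301
Nf = 2.017 cycles


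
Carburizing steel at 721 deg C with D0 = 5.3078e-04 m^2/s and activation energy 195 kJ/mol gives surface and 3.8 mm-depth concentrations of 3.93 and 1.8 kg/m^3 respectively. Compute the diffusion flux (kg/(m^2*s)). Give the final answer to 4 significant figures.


Step 1: D = D0 * exp(-Qd/(R*T))
T = 721 + 273.15 = 994.15 K
D = 5.3078e-04 * exp(-195e3 / (8.314 * 994.15)) = 3.01198e-14 m^2/s
Step 2: J = D * (C1 - C2) / dx
J = 3.01198e-14 * (3.93 - 1.8) / 3.8e-03
J = 1.688e-11 kg/(m^2*s)


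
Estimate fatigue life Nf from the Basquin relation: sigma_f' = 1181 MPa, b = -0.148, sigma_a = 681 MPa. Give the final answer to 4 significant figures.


sigma_a = sigma_f' * (2*Nf)^b
2*Nf = (sigma_a / sigma_f')^(1/b)
2*Nf = (681 / 1181)^(1/-0.148)
2*Nf = 41.2629
Nf = 20.63 cycles


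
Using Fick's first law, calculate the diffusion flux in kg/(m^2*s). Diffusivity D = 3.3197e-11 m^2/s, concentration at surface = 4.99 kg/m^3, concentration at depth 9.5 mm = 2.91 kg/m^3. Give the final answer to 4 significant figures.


J = -D * (dC/dx) = D * (C1 - C2) / dx
J = 3.3197e-11 * (4.99 - 2.91) / 9.5e-03
J = 7.268e-09 kg/(m^2*s)


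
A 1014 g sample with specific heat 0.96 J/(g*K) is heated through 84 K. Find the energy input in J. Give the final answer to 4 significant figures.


Q = m * cp * dT
Q = 1014 * 0.96 * 84
Q = 81770 J


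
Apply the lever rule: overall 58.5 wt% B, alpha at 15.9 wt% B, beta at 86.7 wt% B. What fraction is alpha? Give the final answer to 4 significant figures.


f_alpha = (C_beta - C0) / (C_beta - C_alpha)
f_alpha = (86.7 - 58.5) / (86.7 - 15.9)
f_alpha = 0.3983


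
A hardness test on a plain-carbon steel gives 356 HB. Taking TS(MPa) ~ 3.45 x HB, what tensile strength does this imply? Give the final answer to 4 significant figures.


TS (MPa) = 3.45 * HB
TS = 3.45 * 356
TS = 1228 MPa


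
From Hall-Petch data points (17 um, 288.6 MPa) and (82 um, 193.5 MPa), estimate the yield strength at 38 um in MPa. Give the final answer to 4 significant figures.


sigma_y = sigma0 + k / sqrt(d)
1/sqrt(d1) = 1/sqrt(1.7e-05) = 242.536;  1/sqrt(d2) = 110.432
k = (sigma1 - sigma2) / (1/sqrt(d1) - 1/sqrt(d2)) = (288.6 - 193.5) / (242.536 - 110.432) = 0.719887 MPa*m^0.5
sigma0 = sigma1 - k/sqrt(d1) = 288.6 - 0.719887*242.536 = 114.002 MPa
sigma_y(d3) = 114.002 + 0.719887 / sqrt(3.8e-05) = 230.8 MPa


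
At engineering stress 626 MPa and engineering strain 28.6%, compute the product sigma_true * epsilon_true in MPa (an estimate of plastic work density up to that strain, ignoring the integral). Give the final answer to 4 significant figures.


sigma_true = sigma_eng * (1 + epsilon_eng)
sigma_true = 626 * (1 + 0.286) = 805.036 MPa
epsilon_true = ln(1 + epsilon_eng)
epsilon_true = ln(1 + 0.286) = 0.251537
sigma_true * epsilon_true = 805.036 * 0.251537 = 202.5 MPa


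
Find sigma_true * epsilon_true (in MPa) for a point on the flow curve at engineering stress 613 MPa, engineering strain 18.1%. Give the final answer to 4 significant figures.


sigma_true = sigma_eng * (1 + epsilon_eng)
sigma_true = 613 * (1 + 0.181) = 723.953 MPa
epsilon_true = ln(1 + epsilon_eng)
epsilon_true = ln(1 + 0.181) = 0.166362
sigma_true * epsilon_true = 723.953 * 0.166362 = 120.4 MPa


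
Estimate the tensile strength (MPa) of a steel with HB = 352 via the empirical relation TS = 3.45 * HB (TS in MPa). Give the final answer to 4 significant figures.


TS (MPa) = 3.45 * HB
TS = 3.45 * 352
TS = 1214 MPa


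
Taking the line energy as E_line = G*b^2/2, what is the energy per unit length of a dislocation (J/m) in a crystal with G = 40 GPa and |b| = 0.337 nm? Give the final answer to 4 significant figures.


E = G*b^2/2
b = 0.337 nm = 3.37e-10 m
G = 40 GPa = 4e+10 Pa
E = 0.5 * 4e+10 * (3.37e-10)^2
E = 2.271e-09 J/m


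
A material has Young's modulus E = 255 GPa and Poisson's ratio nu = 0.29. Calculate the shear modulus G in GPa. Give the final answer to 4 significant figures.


G = E / (2*(1+nu))
G = 255 / (2*(1+0.29))
G = 98.84 GPa


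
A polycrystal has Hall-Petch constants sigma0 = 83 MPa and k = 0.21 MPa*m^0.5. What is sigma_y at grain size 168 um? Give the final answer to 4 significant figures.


sigma_y = sigma0 + k / sqrt(d)
d = 168 um = 1.68e-04 m
sigma_y = 83 + 0.21 / sqrt(1.68e-04)
sigma_y = 99.2 MPa


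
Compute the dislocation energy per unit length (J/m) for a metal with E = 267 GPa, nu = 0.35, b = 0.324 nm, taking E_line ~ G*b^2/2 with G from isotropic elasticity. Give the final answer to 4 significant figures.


Step 1: G = E / (2*(1+nu))
G = 267 / (2*(1+0.35)) = 98.8889 GPa = 9.88889e+10 Pa
Step 2: E_line = G*b^2/2
b = 0.324 nm = 3.24e-10 m
E_line = 0.5 * 9.88889e+10 * (3.24e-10)^2 = 5.19e-09 J/m


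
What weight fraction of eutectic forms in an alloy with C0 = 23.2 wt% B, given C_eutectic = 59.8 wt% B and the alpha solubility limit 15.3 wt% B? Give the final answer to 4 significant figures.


f_primary = (C_e - C0) / (C_e - C_alpha_max)
f_primary = (59.8 - 23.2) / (59.8 - 15.3)
f_primary = 0.822472
f_eutectic = 1 - 0.822472 = 0.1775


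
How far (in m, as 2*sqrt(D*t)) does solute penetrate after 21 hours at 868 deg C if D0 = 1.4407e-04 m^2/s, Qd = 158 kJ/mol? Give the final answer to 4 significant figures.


Step 1: D = D0 * exp(-Qd/(R*T))
T = 1141.15 K
D = 1.4407e-04 * exp(-158e3 / (8.314 * 1141.15)) = 8.43471e-12 m^2/s
Step 2: L = 2*sqrt(D*t)
t = 21 h = 75600 s
L = 2*sqrt(8.43471e-12 * 75600) = 1.597e-03 m


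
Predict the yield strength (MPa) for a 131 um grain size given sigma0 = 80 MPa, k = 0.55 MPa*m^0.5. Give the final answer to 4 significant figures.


sigma_y = sigma0 + k / sqrt(d)
d = 131 um = 1.31e-04 m
sigma_y = 80 + 0.55 / sqrt(1.31e-04)
sigma_y = 128.1 MPa


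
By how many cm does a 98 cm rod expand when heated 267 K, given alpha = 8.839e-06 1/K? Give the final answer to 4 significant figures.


dL = L0 * alpha * dT
dL = 98 * 8.839e-06 * 267
dL = 0.2313 cm


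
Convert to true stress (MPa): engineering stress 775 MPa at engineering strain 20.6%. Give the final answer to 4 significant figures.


sigma_true = sigma_eng * (1 + epsilon_eng)
sigma_true = 775 * (1 + 0.206)
sigma_true = 934.7 MPa


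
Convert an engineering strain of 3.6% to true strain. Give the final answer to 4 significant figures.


epsilon_true = ln(1 + epsilon_eng)
epsilon_true = ln(1 + 0.036)
epsilon_true = 0.03537


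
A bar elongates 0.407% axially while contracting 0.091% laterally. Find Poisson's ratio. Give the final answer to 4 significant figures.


nu = -epsilon_lat / epsilon_axial
Lateral strain is contraction (negative), so using magnitudes:
nu = 0.091 / 0.407
nu = 0.2236


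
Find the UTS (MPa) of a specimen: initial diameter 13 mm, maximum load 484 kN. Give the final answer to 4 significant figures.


A0 = pi*(d/2)^2 = pi*(13/2)^2 = 132.732 mm^2
UTS = F_max / A0 = 484*1000 / 132.732
UTS = 3646 MPa


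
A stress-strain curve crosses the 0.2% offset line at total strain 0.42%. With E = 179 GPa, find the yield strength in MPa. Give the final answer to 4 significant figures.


Offset strain = 0.002
Elastic strain at yield = total_strain - offset = 4.2e-03 - 0.002 = 2.2e-03
sigma_y = E * elastic_strain = 179000 * 2.2e-03
sigma_y = 393.8 MPa


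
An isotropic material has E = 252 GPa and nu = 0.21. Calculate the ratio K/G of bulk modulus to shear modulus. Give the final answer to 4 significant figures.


G = E / (2*(1+nu))
G = 252 / (2*(1+0.21)) = 104.132 GPa
K = E / (3*(1-2*nu))
K = 252 / (3*(1-2*0.21)) = 144.828 GPa
K/G = 144.828 / 104.132 = 1.391


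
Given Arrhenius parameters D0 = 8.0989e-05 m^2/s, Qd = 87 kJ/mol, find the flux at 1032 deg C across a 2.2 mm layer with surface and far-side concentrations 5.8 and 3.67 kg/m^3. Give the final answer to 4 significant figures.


Step 1: D = D0 * exp(-Qd/(R*T))
T = 1032 + 273.15 = 1305.15 K
D = 8.0989e-05 * exp(-87e3 / (8.314 * 1305.15)) = 2.66926e-08 m^2/s
Step 2: J = D * (C1 - C2) / dx
J = 2.66926e-08 * (5.8 - 3.67) / 2.2e-03
J = 2.584e-05 kg/(m^2*s)


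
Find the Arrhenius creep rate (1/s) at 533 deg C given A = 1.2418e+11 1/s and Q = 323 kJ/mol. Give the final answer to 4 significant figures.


rate = A * exp(-Q / (R*T))
T = 533 + 273.15 = 806.15 K
rate = 1.2418e+11 * exp(-323e3 / (8.314 * 806.15))
rate = 1.46e-10 1/s


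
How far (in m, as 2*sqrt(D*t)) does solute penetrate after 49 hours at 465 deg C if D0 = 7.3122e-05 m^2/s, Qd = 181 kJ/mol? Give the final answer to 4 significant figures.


Step 1: D = D0 * exp(-Qd/(R*T))
T = 738.15 K
D = 7.3122e-05 * exp(-181e3 / (8.314 * 738.15)) = 1.13567e-17 m^2/s
Step 2: L = 2*sqrt(D*t)
t = 49 h = 176400 s
L = 2*sqrt(1.13567e-17 * 176400) = 2.831e-06 m


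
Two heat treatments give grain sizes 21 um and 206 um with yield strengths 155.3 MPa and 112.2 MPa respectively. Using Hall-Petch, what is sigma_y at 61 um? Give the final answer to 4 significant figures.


sigma_y = sigma0 + k / sqrt(d)
1/sqrt(d1) = 1/sqrt(2.1e-05) = 218.218;  1/sqrt(d2) = 69.6733
k = (sigma1 - sigma2) / (1/sqrt(d1) - 1/sqrt(d2)) = (155.3 - 112.2) / (218.218 - 69.6733) = 0.290149 MPa*m^0.5
sigma0 = sigma1 - k/sqrt(d1) = 155.3 - 0.290149*218.218 = 91.9844 MPa
sigma_y(d3) = 91.9844 + 0.290149 / sqrt(6.1e-05) = 129.1 MPa


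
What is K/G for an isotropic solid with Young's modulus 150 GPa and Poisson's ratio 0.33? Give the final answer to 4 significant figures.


G = E / (2*(1+nu))
G = 150 / (2*(1+0.33)) = 56.391 GPa
K = E / (3*(1-2*nu))
K = 150 / (3*(1-2*0.33)) = 147.059 GPa
K/G = 147.059 / 56.391 = 2.608


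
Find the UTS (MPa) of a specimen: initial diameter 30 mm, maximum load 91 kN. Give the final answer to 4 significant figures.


A0 = pi*(d/2)^2 = pi*(30/2)^2 = 706.858 mm^2
UTS = F_max / A0 = 91*1000 / 706.858
UTS = 128.7 MPa


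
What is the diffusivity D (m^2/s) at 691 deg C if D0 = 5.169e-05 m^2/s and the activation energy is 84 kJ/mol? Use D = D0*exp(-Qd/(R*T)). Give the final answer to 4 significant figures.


D = D0 * exp(-Qd / (R*T))
T = 964.15 K
D = 5.169e-05 * exp(-84e3 / (8.314 * 964.15))
D = 1.453e-09 m^2/s


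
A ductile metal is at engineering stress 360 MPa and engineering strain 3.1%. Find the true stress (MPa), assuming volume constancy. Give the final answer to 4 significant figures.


sigma_true = sigma_eng * (1 + epsilon_eng)
sigma_true = 360 * (1 + 0.031)
sigma_true = 371.2 MPa


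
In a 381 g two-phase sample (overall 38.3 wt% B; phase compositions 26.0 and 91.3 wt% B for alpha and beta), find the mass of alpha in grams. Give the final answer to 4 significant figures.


f_alpha = (C_beta - C0) / (C_beta - C_alpha)
f_alpha = (91.3 - 38.3) / (91.3 - 26.0) = 0.811639
m_alpha = f_alpha * m_total = 0.811639 * 381 = 309.2 g


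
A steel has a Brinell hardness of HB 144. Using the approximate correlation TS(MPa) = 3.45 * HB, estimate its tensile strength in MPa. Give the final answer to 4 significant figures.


TS (MPa) = 3.45 * HB
TS = 3.45 * 144
TS = 496.8 MPa


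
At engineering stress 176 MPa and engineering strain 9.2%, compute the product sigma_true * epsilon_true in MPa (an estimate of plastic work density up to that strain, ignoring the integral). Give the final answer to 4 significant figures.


sigma_true = sigma_eng * (1 + epsilon_eng)
sigma_true = 176 * (1 + 0.092) = 192.192 MPa
epsilon_true = ln(1 + epsilon_eng)
epsilon_true = ln(1 + 0.092) = 0.0880109
sigma_true * epsilon_true = 192.192 * 0.0880109 = 16.91 MPa


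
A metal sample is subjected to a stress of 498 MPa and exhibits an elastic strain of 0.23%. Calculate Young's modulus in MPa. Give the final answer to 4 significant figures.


E = sigma / epsilon
epsilon = 0.23% = 2.3e-03
E = 498 / 2.3e-03
E = 216500 MPa


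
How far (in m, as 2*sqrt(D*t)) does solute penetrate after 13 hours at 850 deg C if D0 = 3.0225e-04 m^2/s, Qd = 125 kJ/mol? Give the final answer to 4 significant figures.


Step 1: D = D0 * exp(-Qd/(R*T))
T = 1123.15 K
D = 3.0225e-04 * exp(-125e3 / (8.314 * 1123.15)) = 4.64245e-10 m^2/s
Step 2: L = 2*sqrt(D*t)
t = 13 h = 46800 s
L = 2*sqrt(4.64245e-10 * 46800) = 9.322e-03 m


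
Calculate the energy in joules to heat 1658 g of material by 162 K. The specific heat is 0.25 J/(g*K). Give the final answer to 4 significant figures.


Q = m * cp * dT
Q = 1658 * 0.25 * 162
Q = 67150 J


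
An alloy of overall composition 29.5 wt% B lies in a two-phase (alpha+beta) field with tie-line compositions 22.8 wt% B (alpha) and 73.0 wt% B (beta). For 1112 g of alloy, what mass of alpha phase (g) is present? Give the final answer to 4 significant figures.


f_alpha = (C_beta - C0) / (C_beta - C_alpha)
f_alpha = (73.0 - 29.5) / (73.0 - 22.8) = 0.866534
m_alpha = f_alpha * m_total = 0.866534 * 1112 = 963.6 g


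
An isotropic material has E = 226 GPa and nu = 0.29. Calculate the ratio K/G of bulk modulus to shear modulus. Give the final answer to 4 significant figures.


G = E / (2*(1+nu))
G = 226 / (2*(1+0.29)) = 87.5969 GPa
K = E / (3*(1-2*nu))
K = 226 / (3*(1-2*0.29)) = 179.365 GPa
K/G = 179.365 / 87.5969 = 2.048


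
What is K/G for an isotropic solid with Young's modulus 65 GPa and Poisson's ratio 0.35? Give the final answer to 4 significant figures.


G = E / (2*(1+nu))
G = 65 / (2*(1+0.35)) = 24.0741 GPa
K = E / (3*(1-2*nu))
K = 65 / (3*(1-2*0.35)) = 72.2222 GPa
K/G = 72.2222 / 24.0741 = 3


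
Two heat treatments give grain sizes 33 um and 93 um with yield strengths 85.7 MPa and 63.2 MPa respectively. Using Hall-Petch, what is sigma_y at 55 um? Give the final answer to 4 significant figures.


sigma_y = sigma0 + k / sqrt(d)
1/sqrt(d1) = 1/sqrt(3.3e-05) = 174.078;  1/sqrt(d2) = 103.695
k = (sigma1 - sigma2) / (1/sqrt(d1) - 1/sqrt(d2)) = (85.7 - 63.2) / (174.078 - 103.695) = 0.319682 MPa*m^0.5
sigma0 = sigma1 - k/sqrt(d1) = 85.7 - 0.319682*174.078 = 30.0505 MPa
sigma_y(d3) = 30.0505 + 0.319682 / sqrt(5.5e-05) = 73.16 MPa


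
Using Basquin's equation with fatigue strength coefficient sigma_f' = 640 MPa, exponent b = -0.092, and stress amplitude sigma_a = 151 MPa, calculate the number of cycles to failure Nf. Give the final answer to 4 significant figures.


sigma_a = sigma_f' * (2*Nf)^b
2*Nf = (sigma_a / sigma_f')^(1/b)
2*Nf = (151 / 640)^(1/-0.092)
2*Nf = 6.56786e+06
Nf = 3.284e+06 cycles


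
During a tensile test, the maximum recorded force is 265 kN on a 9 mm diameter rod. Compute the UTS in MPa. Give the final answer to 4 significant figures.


A0 = pi*(d/2)^2 = pi*(9/2)^2 = 63.6173 mm^2
UTS = F_max / A0 = 265*1000 / 63.6173
UTS = 4166 MPa


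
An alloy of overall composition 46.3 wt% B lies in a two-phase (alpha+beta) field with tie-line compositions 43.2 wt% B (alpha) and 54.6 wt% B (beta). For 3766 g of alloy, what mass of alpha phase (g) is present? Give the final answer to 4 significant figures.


f_alpha = (C_beta - C0) / (C_beta - C_alpha)
f_alpha = (54.6 - 46.3) / (54.6 - 43.2) = 0.72807
m_alpha = f_alpha * m_total = 0.72807 * 3766 = 2742 g


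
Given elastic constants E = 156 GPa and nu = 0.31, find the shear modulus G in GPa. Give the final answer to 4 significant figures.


G = E / (2*(1+nu))
G = 156 / (2*(1+0.31))
G = 59.54 GPa


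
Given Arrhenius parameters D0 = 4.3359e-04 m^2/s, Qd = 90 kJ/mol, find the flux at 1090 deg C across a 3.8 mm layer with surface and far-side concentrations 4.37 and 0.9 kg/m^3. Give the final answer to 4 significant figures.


Step 1: D = D0 * exp(-Qd/(R*T))
T = 1090 + 273.15 = 1363.15 K
D = 4.3359e-04 * exp(-90e3 / (8.314 * 1363.15)) = 1.54255e-07 m^2/s
Step 2: J = D * (C1 - C2) / dx
J = 1.54255e-07 * (4.37 - 0.9) / 3.8e-03
J = 1.409e-04 kg/(m^2*s)


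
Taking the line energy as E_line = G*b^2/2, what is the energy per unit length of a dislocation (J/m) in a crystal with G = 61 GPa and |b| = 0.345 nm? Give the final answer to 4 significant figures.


E = G*b^2/2
b = 0.345 nm = 3.45e-10 m
G = 61 GPa = 6.1e+10 Pa
E = 0.5 * 6.1e+10 * (3.45e-10)^2
E = 3.63e-09 J/m


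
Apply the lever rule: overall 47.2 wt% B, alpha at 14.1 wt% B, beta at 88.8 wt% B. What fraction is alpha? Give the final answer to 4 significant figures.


f_alpha = (C_beta - C0) / (C_beta - C_alpha)
f_alpha = (88.8 - 47.2) / (88.8 - 14.1)
f_alpha = 0.5569


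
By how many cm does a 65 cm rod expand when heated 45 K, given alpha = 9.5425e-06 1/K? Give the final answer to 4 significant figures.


dL = L0 * alpha * dT
dL = 65 * 9.5425e-06 * 45
dL = 0.02791 cm


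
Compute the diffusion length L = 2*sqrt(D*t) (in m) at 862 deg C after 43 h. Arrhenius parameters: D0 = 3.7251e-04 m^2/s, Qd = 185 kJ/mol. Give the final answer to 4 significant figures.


Step 1: D = D0 * exp(-Qd/(R*T))
T = 1135.15 K
D = 3.7251e-04 * exp(-185e3 / (8.314 * 1135.15)) = 1.14272e-12 m^2/s
Step 2: L = 2*sqrt(D*t)
t = 43 h = 154800 s
L = 2*sqrt(1.14272e-12 * 154800) = 8.412e-04 m


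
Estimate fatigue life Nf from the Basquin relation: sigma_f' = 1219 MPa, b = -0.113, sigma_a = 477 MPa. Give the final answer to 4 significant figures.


sigma_a = sigma_f' * (2*Nf)^b
2*Nf = (sigma_a / sigma_f')^(1/b)
2*Nf = (477 / 1219)^(1/-0.113)
2*Nf = 4037.06
Nf = 2019 cycles


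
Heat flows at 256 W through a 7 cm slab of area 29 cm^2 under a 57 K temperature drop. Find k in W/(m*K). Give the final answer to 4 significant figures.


k = Q*L / (A*dT)
L = 0.07 m, A = 2.9e-03 m^2
k = 256 * 0.07 / (2.9e-03 * 57)
k = 108.4 W/(m*K)


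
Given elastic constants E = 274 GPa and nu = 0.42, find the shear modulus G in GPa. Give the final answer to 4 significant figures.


G = E / (2*(1+nu))
G = 274 / (2*(1+0.42))
G = 96.48 GPa


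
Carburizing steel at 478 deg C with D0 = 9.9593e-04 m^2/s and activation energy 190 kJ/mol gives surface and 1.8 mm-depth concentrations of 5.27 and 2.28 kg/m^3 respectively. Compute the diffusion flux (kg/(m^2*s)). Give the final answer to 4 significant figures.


Step 1: D = D0 * exp(-Qd/(R*T))
T = 478 + 273.15 = 751.15 K
D = 9.9593e-04 * exp(-190e3 / (8.314 * 751.15)) = 6.09867e-17 m^2/s
Step 2: J = D * (C1 - C2) / dx
J = 6.09867e-17 * (5.27 - 2.28) / 1.8e-03
J = 1.013e-13 kg/(m^2*s)


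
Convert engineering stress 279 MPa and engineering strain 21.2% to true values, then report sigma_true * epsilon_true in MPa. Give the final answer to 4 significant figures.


sigma_true = sigma_eng * (1 + epsilon_eng)
sigma_true = 279 * (1 + 0.212) = 338.148 MPa
epsilon_true = ln(1 + epsilon_eng)
epsilon_true = ln(1 + 0.212) = 0.192272
sigma_true * epsilon_true = 338.148 * 0.192272 = 65.02 MPa


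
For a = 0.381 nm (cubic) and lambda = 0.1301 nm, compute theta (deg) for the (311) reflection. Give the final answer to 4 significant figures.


d = a / sqrt(h^2+k^2+l^2)
d = 0.381 / sqrt(11) = 0.114876 nm
lambda = 2*d*sin(theta)  =>  sin(theta) = lambda / (2*d)
sin(theta) = 0.1301 / (2 * 0.114876) = 0.566264
theta = 34.49 deg


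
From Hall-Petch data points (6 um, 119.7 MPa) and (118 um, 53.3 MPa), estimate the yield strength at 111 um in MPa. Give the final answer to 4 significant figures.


sigma_y = sigma0 + k / sqrt(d)
1/sqrt(d1) = 1/sqrt(6e-06) = 408.248;  1/sqrt(d2) = 92.0575
k = (sigma1 - sigma2) / (1/sqrt(d1) - 1/sqrt(d2)) = (119.7 - 53.3) / (408.248 - 92.0575) = 0.21 MPa*m^0.5
sigma0 = sigma1 - k/sqrt(d1) = 119.7 - 0.21*408.248 = 33.968 MPa
sigma_y(d3) = 33.968 + 0.21 / sqrt(1.11e-04) = 53.9 MPa


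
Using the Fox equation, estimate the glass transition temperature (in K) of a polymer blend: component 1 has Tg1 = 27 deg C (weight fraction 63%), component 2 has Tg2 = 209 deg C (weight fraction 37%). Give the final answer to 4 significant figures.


1/Tg = w1/Tg1 + w2/Tg2 (in Kelvin)
Tg1 = 300.15 K, Tg2 = 482.15 K
1/Tg = 0.63/300.15 + 0.37/482.15
Tg = 348.9 K


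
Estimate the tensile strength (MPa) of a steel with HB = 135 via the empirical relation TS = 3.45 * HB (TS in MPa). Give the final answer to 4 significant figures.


TS (MPa) = 3.45 * HB
TS = 3.45 * 135
TS = 465.8 MPa


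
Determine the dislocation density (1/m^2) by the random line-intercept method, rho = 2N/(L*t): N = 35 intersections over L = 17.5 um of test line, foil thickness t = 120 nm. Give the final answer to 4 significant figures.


rho = 2N / (L * t)
L = 17.5 um = 1.75e-05 m, t = 120 nm = 1.2e-07 m
rho = 2 * 35 / (1.75e-05 * 1.2e-07)
rho = 3.333e+13 1/m^2


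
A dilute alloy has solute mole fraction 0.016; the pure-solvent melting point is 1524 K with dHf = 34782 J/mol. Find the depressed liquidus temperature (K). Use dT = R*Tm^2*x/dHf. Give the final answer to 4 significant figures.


dT = R*Tm^2*x / dHf
dT = 8.314 * 1524^2 * 0.016 / 34782
dT = 8.88271 K
T_new = 1524 - 8.88271 = 1515 K


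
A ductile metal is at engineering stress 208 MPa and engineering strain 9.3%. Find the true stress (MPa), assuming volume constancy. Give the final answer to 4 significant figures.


sigma_true = sigma_eng * (1 + epsilon_eng)
sigma_true = 208 * (1 + 0.093)
sigma_true = 227.3 MPa


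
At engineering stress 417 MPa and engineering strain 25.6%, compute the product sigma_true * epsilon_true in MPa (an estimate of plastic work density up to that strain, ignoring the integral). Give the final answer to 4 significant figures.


sigma_true = sigma_eng * (1 + epsilon_eng)
sigma_true = 417 * (1 + 0.256) = 523.752 MPa
epsilon_true = ln(1 + epsilon_eng)
epsilon_true = ln(1 + 0.256) = 0.227932
sigma_true * epsilon_true = 523.752 * 0.227932 = 119.4 MPa


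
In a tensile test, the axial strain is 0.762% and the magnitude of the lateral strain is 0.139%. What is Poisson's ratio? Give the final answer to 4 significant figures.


nu = -epsilon_lat / epsilon_axial
Lateral strain is contraction (negative), so using magnitudes:
nu = 0.139 / 0.762
nu = 0.1824


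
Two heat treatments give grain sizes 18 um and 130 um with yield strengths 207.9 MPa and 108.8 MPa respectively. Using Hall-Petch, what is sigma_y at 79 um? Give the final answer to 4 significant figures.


sigma_y = sigma0 + k / sqrt(d)
1/sqrt(d1) = 1/sqrt(1.8e-05) = 235.702;  1/sqrt(d2) = 87.7058
k = (sigma1 - sigma2) / (1/sqrt(d1) - 1/sqrt(d2)) = (207.9 - 108.8) / (235.702 - 87.7058) = 0.669611 MPa*m^0.5
sigma0 = sigma1 - k/sqrt(d1) = 207.9 - 0.669611*235.702 = 50.0713 MPa
sigma_y(d3) = 50.0713 + 0.669611 / sqrt(7.9e-05) = 125.4 MPa


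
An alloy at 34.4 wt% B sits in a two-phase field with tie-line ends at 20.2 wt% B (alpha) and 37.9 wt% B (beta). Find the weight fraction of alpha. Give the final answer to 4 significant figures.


f_alpha = (C_beta - C0) / (C_beta - C_alpha)
f_alpha = (37.9 - 34.4) / (37.9 - 20.2)
f_alpha = 0.1977


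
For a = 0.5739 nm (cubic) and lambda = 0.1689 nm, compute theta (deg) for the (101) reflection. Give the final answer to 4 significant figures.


d = a / sqrt(h^2+k^2+l^2)
d = 0.5739 / sqrt(2) = 0.405809 nm
lambda = 2*d*sin(theta)  =>  sin(theta) = lambda / (2*d)
sin(theta) = 0.1689 / (2 * 0.405809) = 0.208103
theta = 12.01 deg


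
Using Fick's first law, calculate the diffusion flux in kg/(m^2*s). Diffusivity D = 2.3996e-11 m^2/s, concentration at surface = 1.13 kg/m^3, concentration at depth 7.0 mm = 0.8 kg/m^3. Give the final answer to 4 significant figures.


J = -D * (dC/dx) = D * (C1 - C2) / dx
J = 2.3996e-11 * (1.13 - 0.8) / 7e-03
J = 1.131e-09 kg/(m^2*s)


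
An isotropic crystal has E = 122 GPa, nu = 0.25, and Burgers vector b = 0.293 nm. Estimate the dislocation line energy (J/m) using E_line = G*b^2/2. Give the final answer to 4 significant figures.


Step 1: G = E / (2*(1+nu))
G = 122 / (2*(1+0.25)) = 48.8 GPa = 4.88e+10 Pa
Step 2: E_line = G*b^2/2
b = 0.293 nm = 2.93e-10 m
E_line = 0.5 * 4.88e+10 * (2.93e-10)^2 = 2.095e-09 J/m


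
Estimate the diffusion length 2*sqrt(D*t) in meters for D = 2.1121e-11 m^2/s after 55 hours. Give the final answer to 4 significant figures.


t = 55 hr = 198000 s
Diffusion length = 2*sqrt(D*t)
= 2*sqrt(2.1121e-11 * 198000)
= 4.09e-03 m


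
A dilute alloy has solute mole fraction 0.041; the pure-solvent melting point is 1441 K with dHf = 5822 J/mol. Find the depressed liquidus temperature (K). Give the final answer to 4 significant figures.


dT = R*Tm^2*x / dHf
dT = 8.314 * 1441^2 * 0.041 / 5822
dT = 121.577 K
T_new = 1441 - 121.577 = 1319 K


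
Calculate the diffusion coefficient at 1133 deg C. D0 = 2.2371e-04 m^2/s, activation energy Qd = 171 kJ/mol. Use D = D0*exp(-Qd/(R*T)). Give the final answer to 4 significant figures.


D = D0 * exp(-Qd / (R*T))
T = 1406.15 K
D = 2.2371e-04 * exp(-171e3 / (8.314 * 1406.15))
D = 9.937e-11 m^2/s


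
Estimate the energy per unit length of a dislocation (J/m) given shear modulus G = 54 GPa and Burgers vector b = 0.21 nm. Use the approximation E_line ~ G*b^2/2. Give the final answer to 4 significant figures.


E = G*b^2/2
b = 0.21 nm = 2.1e-10 m
G = 54 GPa = 5.4e+10 Pa
E = 0.5 * 5.4e+10 * (2.1e-10)^2
E = 1.191e-09 J/m


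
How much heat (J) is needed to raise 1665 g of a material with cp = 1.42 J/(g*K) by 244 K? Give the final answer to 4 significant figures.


Q = m * cp * dT
Q = 1665 * 1.42 * 244
Q = 576900 J


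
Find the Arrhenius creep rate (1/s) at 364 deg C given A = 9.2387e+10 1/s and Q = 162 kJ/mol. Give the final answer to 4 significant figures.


rate = A * exp(-Q / (R*T))
T = 364 + 273.15 = 637.15 K
rate = 9.2387e+10 * exp(-162e3 / (8.314 * 637.15))
rate = 4.832e-03 1/s


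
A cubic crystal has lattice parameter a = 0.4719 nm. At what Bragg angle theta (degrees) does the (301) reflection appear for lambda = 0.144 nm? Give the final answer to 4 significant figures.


d = a / sqrt(h^2+k^2+l^2)
d = 0.4719 / sqrt(10) = 0.149228 nm
lambda = 2*d*sin(theta)  =>  sin(theta) = lambda / (2*d)
sin(theta) = 0.144 / (2 * 0.149228) = 0.482484
theta = 28.85 deg


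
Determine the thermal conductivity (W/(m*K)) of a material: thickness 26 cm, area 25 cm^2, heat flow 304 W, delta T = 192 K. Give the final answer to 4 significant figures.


k = Q*L / (A*dT)
L = 0.26 m, A = 2.5e-03 m^2
k = 304 * 0.26 / (2.5e-03 * 192)
k = 164.7 W/(m*K)


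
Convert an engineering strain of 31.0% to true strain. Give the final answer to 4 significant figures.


epsilon_true = ln(1 + epsilon_eng)
epsilon_true = ln(1 + 0.31)
epsilon_true = 0.27


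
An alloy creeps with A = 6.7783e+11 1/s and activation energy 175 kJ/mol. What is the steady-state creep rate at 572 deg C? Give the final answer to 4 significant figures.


rate = A * exp(-Q / (R*T))
T = 572 + 273.15 = 845.15 K
rate = 6.7783e+11 * exp(-175e3 / (8.314 * 845.15))
rate = 10.35 1/s


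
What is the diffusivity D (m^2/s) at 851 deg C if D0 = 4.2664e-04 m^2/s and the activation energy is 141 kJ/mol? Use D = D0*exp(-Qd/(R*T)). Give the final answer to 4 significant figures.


D = D0 * exp(-Qd / (R*T))
T = 1124.15 K
D = 4.2664e-04 * exp(-141e3 / (8.314 * 1124.15))
D = 1.197e-10 m^2/s


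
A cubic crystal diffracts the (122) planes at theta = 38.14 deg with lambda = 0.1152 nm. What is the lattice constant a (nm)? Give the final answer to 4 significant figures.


d = lambda / (2*sin(theta))
d = 0.1152 / (2*sin(38.14 deg))
d = 0.0932665 nm
a = d * sqrt(h^2+k^2+l^2) = 0.0932665 * sqrt(9)
a = 0.2798 nm


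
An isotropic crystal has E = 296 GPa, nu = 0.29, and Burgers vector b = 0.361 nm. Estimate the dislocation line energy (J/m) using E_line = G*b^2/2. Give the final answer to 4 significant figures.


Step 1: G = E / (2*(1+nu))
G = 296 / (2*(1+0.29)) = 114.729 GPa = 1.14729e+11 Pa
Step 2: E_line = G*b^2/2
b = 0.361 nm = 3.61e-10 m
E_line = 0.5 * 1.14729e+11 * (3.61e-10)^2 = 7.476e-09 J/m


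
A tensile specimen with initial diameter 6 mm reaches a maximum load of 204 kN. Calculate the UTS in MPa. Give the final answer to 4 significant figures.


A0 = pi*(d/2)^2 = pi*(6/2)^2 = 28.2743 mm^2
UTS = F_max / A0 = 204*1000 / 28.2743
UTS = 7215 MPa


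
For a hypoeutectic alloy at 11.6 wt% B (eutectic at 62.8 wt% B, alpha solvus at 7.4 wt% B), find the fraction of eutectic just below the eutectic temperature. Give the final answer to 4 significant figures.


f_primary = (C_e - C0) / (C_e - C_alpha_max)
f_primary = (62.8 - 11.6) / (62.8 - 7.4)
f_primary = 0.924188
f_eutectic = 1 - 0.924188 = 0.07581


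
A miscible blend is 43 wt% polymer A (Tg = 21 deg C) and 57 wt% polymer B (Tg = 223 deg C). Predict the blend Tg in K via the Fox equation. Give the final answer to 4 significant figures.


1/Tg = w1/Tg1 + w2/Tg2 (in Kelvin)
Tg1 = 294.15 K, Tg2 = 496.15 K
1/Tg = 0.43/294.15 + 0.57/496.15
Tg = 383 K


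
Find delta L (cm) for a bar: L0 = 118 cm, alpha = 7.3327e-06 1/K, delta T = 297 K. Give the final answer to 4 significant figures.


dL = L0 * alpha * dT
dL = 118 * 7.3327e-06 * 297
dL = 0.257 cm


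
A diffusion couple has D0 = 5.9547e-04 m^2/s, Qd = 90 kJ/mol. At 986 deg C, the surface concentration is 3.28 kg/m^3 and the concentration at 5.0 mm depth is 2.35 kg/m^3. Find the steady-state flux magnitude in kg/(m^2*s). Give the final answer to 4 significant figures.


Step 1: D = D0 * exp(-Qd/(R*T))
T = 986 + 273.15 = 1259.15 K
D = 5.9547e-04 * exp(-90e3 / (8.314 * 1259.15)) = 1.09941e-07 m^2/s
Step 2: J = D * (C1 - C2) / dx
J = 1.09941e-07 * (3.28 - 2.35) / 5e-03
J = 2.045e-05 kg/(m^2*s)


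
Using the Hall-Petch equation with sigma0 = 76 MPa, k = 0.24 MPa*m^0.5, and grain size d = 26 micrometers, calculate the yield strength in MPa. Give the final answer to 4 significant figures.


sigma_y = sigma0 + k / sqrt(d)
d = 26 um = 2.6e-05 m
sigma_y = 76 + 0.24 / sqrt(2.6e-05)
sigma_y = 123.1 MPa


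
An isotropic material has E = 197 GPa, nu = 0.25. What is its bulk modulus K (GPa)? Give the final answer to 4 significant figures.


K = E / (3*(1-2*nu))
K = 197 / (3*(1-2*0.25))
K = 131.3 GPa


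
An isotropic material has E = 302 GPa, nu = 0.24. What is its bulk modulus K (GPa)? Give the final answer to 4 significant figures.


K = E / (3*(1-2*nu))
K = 302 / (3*(1-2*0.24))
K = 193.6 GPa


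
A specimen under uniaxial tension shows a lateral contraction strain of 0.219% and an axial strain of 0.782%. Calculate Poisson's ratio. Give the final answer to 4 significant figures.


nu = -epsilon_lat / epsilon_axial
Lateral strain is contraction (negative), so using magnitudes:
nu = 0.219 / 0.782
nu = 0.2801


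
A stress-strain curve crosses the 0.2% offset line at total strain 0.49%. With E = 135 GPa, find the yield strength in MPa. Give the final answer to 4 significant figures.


Offset strain = 0.002
Elastic strain at yield = total_strain - offset = 4.9e-03 - 0.002 = 2.9e-03
sigma_y = E * elastic_strain = 135000 * 2.9e-03
sigma_y = 391.5 MPa


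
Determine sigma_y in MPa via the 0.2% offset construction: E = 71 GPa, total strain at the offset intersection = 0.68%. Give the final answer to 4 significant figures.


Offset strain = 0.002
Elastic strain at yield = total_strain - offset = 6.8e-03 - 0.002 = 4.8e-03
sigma_y = E * elastic_strain = 71000 * 4.8e-03
sigma_y = 340.8 MPa


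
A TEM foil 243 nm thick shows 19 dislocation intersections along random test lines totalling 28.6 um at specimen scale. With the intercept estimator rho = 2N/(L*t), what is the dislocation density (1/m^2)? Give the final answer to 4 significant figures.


rho = 2N / (L * t)
L = 28.6 um = 2.86e-05 m, t = 243 nm = 2.43e-07 m
rho = 2 * 19 / (2.86e-05 * 2.43e-07)
rho = 5.468e+12 1/m^2


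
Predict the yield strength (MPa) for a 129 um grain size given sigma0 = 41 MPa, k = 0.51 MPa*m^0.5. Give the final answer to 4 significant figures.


sigma_y = sigma0 + k / sqrt(d)
d = 129 um = 1.29e-04 m
sigma_y = 41 + 0.51 / sqrt(1.29e-04)
sigma_y = 85.9 MPa


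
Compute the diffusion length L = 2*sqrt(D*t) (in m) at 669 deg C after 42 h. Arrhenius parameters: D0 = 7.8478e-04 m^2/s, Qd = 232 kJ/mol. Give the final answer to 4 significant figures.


Step 1: D = D0 * exp(-Qd/(R*T))
T = 942.15 K
D = 7.8478e-04 * exp(-232e3 / (8.314 * 942.15)) = 1.07584e-16 m^2/s
Step 2: L = 2*sqrt(D*t)
t = 42 h = 151200 s
L = 2*sqrt(1.07584e-16 * 151200) = 8.066e-06 m


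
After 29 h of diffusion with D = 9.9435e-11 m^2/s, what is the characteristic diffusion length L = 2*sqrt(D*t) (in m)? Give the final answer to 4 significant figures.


t = 29 hr = 104400 s
Diffusion length = 2*sqrt(D*t)
= 2*sqrt(9.9435e-11 * 104400)
= 6.444e-03 m


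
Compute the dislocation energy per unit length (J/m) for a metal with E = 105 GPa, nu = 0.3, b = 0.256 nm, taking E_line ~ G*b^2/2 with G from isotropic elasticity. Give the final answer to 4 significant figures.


Step 1: G = E / (2*(1+nu))
G = 105 / (2*(1+0.3)) = 40.3846 GPa = 4.03846e+10 Pa
Step 2: E_line = G*b^2/2
b = 0.256 nm = 2.56e-10 m
E_line = 0.5 * 4.03846e+10 * (2.56e-10)^2 = 1.323e-09 J/m


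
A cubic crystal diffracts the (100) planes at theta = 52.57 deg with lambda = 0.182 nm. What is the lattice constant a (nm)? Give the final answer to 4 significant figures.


d = lambda / (2*sin(theta))
d = 0.182 / (2*sin(52.57 deg))
d = 0.114596 nm
a = d * sqrt(h^2+k^2+l^2) = 0.114596 * sqrt(1)
a = 0.1146 nm


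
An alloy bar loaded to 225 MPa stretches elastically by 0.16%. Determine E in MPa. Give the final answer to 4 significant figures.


E = sigma / epsilon
epsilon = 0.16% = 1.6e-03
E = 225 / 1.6e-03
E = 140600 MPa


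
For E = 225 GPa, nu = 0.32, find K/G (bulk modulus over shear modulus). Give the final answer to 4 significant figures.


G = E / (2*(1+nu))
G = 225 / (2*(1+0.32)) = 85.2273 GPa
K = E / (3*(1-2*nu))
K = 225 / (3*(1-2*0.32)) = 208.333 GPa
K/G = 208.333 / 85.2273 = 2.444


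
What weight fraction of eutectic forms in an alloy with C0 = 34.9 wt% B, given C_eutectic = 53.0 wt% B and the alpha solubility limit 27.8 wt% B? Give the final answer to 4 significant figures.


f_primary = (C_e - C0) / (C_e - C_alpha_max)
f_primary = (53.0 - 34.9) / (53.0 - 27.8)
f_primary = 0.718254
f_eutectic = 1 - 0.718254 = 0.2817


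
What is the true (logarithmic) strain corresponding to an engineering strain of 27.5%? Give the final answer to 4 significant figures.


epsilon_true = ln(1 + epsilon_eng)
epsilon_true = ln(1 + 0.275)
epsilon_true = 0.2429


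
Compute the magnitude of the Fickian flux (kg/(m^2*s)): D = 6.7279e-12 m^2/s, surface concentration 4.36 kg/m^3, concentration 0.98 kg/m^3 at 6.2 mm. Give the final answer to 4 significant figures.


J = -D * (dC/dx) = D * (C1 - C2) / dx
J = 6.7279e-12 * (4.36 - 0.98) / 6.2e-03
J = 3.668e-09 kg/(m^2*s)


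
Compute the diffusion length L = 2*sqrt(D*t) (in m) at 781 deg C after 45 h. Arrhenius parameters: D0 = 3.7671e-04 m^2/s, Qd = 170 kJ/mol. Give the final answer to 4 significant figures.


Step 1: D = D0 * exp(-Qd/(R*T))
T = 1054.15 K
D = 3.7671e-04 * exp(-170e3 / (8.314 * 1054.15)) = 1.41893e-12 m^2/s
Step 2: L = 2*sqrt(D*t)
t = 45 h = 162000 s
L = 2*sqrt(1.41893e-12 * 162000) = 9.589e-04 m


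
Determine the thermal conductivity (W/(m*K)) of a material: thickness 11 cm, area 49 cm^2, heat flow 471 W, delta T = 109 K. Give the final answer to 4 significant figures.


k = Q*L / (A*dT)
L = 0.11 m, A = 4.9e-03 m^2
k = 471 * 0.11 / (4.9e-03 * 109)
k = 97 W/(m*K)


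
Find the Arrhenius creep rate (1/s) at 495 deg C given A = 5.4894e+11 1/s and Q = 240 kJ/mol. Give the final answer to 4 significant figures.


rate = A * exp(-Q / (R*T))
T = 495 + 273.15 = 768.15 K
rate = 5.4894e+11 * exp(-240e3 / (8.314 * 768.15))
rate = 2.623e-05 1/s


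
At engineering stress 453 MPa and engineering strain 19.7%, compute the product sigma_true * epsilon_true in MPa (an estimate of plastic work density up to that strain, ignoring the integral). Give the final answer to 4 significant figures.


sigma_true = sigma_eng * (1 + epsilon_eng)
sigma_true = 453 * (1 + 0.197) = 542.241 MPa
epsilon_true = ln(1 + epsilon_eng)
epsilon_true = ln(1 + 0.197) = 0.179818
sigma_true * epsilon_true = 542.241 * 0.179818 = 97.5 MPa


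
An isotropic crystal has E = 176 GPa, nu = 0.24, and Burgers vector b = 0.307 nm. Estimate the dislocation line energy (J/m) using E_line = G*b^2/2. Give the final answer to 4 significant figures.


Step 1: G = E / (2*(1+nu))
G = 176 / (2*(1+0.24)) = 70.9677 GPa = 7.09677e+10 Pa
Step 2: E_line = G*b^2/2
b = 0.307 nm = 3.07e-10 m
E_line = 0.5 * 7.09677e+10 * (3.07e-10)^2 = 3.344e-09 J/m


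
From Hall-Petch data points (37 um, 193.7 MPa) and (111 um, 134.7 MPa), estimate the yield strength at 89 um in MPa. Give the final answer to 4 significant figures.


sigma_y = sigma0 + k / sqrt(d)
1/sqrt(d1) = 1/sqrt(3.7e-05) = 164.399;  1/sqrt(d2) = 94.9158
k = (sigma1 - sigma2) / (1/sqrt(d1) - 1/sqrt(d2)) = (193.7 - 134.7) / (164.399 - 94.9158) = 0.849126 MPa*m^0.5
sigma0 = sigma1 - k/sqrt(d1) = 193.7 - 0.849126*164.399 = 54.1045 MPa
sigma_y(d3) = 54.1045 + 0.849126 / sqrt(8.9e-05) = 144.1 MPa


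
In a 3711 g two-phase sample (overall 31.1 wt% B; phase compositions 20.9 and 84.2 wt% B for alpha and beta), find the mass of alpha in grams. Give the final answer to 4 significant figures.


f_alpha = (C_beta - C0) / (C_beta - C_alpha)
f_alpha = (84.2 - 31.1) / (84.2 - 20.9) = 0.838863
m_alpha = f_alpha * m_total = 0.838863 * 3711 = 3113 g


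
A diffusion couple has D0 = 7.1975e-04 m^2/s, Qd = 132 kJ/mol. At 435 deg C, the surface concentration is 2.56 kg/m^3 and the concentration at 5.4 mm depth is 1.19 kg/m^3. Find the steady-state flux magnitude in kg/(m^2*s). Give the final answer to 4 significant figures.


Step 1: D = D0 * exp(-Qd/(R*T))
T = 435 + 273.15 = 708.15 K
D = 7.1975e-04 * exp(-132e3 / (8.314 * 708.15)) = 1.31896e-13 m^2/s
Step 2: J = D * (C1 - C2) / dx
J = 1.31896e-13 * (2.56 - 1.19) / 5.4e-03
J = 3.346e-11 kg/(m^2*s)


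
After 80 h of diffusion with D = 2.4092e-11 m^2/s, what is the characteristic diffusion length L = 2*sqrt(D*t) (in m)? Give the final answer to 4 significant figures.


t = 80 hr = 288000 s
Diffusion length = 2*sqrt(D*t)
= 2*sqrt(2.4092e-11 * 288000)
= 5.268e-03 m


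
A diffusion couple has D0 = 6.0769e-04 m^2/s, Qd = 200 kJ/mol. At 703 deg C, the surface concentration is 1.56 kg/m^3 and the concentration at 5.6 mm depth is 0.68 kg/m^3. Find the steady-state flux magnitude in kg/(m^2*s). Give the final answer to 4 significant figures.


Step 1: D = D0 * exp(-Qd/(R*T))
T = 703 + 273.15 = 976.15 K
D = 6.0769e-04 * exp(-200e3 / (8.314 * 976.15)) = 1.20537e-14 m^2/s
Step 2: J = D * (C1 - C2) / dx
J = 1.20537e-14 * (1.56 - 0.68) / 5.6e-03
J = 1.894e-12 kg/(m^2*s)


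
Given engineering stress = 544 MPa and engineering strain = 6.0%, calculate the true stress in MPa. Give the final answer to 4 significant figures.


sigma_true = sigma_eng * (1 + epsilon_eng)
sigma_true = 544 * (1 + 0.06)
sigma_true = 576.6 MPa


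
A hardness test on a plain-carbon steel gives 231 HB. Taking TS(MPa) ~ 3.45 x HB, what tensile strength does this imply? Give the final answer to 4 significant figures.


TS (MPa) = 3.45 * HB
TS = 3.45 * 231
TS = 797 MPa


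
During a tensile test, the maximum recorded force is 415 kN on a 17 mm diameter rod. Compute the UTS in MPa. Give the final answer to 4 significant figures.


A0 = pi*(d/2)^2 = pi*(17/2)^2 = 226.98 mm^2
UTS = F_max / A0 = 415*1000 / 226.98
UTS = 1828 MPa


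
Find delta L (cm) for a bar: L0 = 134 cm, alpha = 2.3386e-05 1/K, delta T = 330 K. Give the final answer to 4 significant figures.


dL = L0 * alpha * dT
dL = 134 * 2.3386e-05 * 330
dL = 1.034 cm
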